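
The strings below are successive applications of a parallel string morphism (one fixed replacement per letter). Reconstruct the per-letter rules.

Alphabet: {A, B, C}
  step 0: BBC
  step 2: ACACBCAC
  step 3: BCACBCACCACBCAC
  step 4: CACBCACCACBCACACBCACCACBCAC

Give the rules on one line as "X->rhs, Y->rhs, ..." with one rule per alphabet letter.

A->BC, B->C, C->AC

  step 3 ⇒ step 4: BCACBCACCACBCAC ⇒ C·AC·BC·AC·C·AC·BC·AC·AC·BC·AC·C·AC·BC·AC
    A ↦ BC
    B ↦ C
    C ↦ AC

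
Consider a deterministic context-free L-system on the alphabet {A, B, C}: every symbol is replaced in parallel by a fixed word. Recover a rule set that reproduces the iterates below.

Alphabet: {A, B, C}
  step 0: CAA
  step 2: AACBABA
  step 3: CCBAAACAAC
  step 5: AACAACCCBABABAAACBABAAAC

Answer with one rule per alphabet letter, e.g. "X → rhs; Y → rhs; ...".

  step 2 ⇒ step 3: AACBABA ⇒ C·C·BA·AA·C·AA·C
    A ↦ C
    B ↦ AA
    C ↦ BA

A->C, B->AA, C->BA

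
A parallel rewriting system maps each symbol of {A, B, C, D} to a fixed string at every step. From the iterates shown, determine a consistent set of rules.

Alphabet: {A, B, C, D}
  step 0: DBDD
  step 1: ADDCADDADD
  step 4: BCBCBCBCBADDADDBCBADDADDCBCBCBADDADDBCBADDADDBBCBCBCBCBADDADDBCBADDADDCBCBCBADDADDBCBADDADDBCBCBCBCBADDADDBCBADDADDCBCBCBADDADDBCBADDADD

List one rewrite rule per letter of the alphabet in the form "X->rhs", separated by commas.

A->BCB, B->C, C->B, D->ADD

  step 0 ⇒ step 1: DBDD ⇒ ADD·C·ADD·ADD
    B ↦ C
    D ↦ ADD
    A ↦ BCB  (constrained at step 1)
    C ↦ B  (constrained at step 1)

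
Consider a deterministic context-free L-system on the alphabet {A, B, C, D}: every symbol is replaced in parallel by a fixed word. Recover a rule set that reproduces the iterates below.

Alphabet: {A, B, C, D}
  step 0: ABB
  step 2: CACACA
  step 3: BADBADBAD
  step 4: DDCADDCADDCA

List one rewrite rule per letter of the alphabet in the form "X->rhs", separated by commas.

A->D, B->D, C->BA, D->CA

  step 3 ⇒ step 4: BADBADBAD ⇒ D·D·CA·D·D·CA·D·D·CA
    A ↦ D
    B ↦ D
    D ↦ CA
  step 2 ⇒ step 3: CACACA ⇒ BA·D·BA·D·BA·D
    C ↦ BA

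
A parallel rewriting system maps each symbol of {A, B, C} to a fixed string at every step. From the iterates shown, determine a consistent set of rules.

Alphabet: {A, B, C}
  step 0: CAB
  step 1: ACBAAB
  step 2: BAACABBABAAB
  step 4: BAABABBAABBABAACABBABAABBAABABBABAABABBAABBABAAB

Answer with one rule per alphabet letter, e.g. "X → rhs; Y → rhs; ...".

  step 1 ⇒ step 2: ACBAAB ⇒ BA·AC·AB·BA·BA·AB
    A ↦ BA
    B ↦ AB
    C ↦ AC

A->BA, B->AB, C->AC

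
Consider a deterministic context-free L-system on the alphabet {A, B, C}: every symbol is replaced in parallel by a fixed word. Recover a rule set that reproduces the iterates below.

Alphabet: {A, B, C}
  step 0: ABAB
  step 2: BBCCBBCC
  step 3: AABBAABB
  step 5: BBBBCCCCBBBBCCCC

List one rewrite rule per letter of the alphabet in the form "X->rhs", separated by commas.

A->CC, B->A, C->B

  step 2 ⇒ step 3: BBCCBBCC ⇒ A·A·B·B·A·A·B·B
    B ↦ A
    C ↦ B
    A ↦ CC  (constrained at step 0)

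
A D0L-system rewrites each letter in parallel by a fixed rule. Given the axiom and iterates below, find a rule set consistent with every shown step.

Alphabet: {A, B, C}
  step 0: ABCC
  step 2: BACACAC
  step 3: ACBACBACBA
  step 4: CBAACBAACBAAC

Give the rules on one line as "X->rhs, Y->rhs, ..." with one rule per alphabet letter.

  step 3 ⇒ step 4: ACBACBACBA ⇒ C·BA·A·C·BA·A·C·BA·A·C
    A ↦ C
    B ↦ A
    C ↦ BA

A->C, B->A, C->BA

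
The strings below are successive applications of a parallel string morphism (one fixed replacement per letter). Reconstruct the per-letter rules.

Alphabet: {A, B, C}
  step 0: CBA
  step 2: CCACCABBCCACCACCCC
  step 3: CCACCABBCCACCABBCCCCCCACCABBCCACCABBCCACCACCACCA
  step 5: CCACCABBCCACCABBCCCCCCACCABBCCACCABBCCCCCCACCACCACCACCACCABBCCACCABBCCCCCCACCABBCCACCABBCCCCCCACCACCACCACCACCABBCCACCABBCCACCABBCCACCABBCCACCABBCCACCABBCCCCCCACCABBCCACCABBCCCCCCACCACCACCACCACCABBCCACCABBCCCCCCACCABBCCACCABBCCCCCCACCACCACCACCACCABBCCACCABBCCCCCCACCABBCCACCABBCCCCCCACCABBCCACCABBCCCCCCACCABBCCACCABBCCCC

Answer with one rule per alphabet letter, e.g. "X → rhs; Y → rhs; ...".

  step 2 ⇒ step 3: CCACCABBCCACCACCCC ⇒ CCA·CCA·BB·CCA·CCA·BB·CC·CC·CCA·CCA·BB·CCA·CCA·BB·CCA·CCA·CCA·CCA
    A ↦ BB
    B ↦ CC
    C ↦ CCA

A->BB, B->CC, C->CCA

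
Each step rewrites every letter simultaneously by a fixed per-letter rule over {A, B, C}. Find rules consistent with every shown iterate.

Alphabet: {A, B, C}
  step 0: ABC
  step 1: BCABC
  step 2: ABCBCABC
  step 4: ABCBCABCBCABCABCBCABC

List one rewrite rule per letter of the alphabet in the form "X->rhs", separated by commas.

A->BC, B->A, C->BC

  step 1 ⇒ step 2: BCABC ⇒ A·BC·BC·A·BC
    A ↦ BC
    B ↦ A
    C ↦ BC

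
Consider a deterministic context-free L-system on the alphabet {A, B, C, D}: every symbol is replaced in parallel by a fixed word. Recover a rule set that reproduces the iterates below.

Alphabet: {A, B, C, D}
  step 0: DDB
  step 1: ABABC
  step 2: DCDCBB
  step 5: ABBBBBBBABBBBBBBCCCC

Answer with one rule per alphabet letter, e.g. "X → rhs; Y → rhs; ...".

  step 1 ⇒ step 2: ABABC ⇒ D·C·D·C·BB
    A ↦ D
    B ↦ C
    C ↦ BB
  step 0 ⇒ step 1: DDB ⇒ AB·AB·C
    D ↦ AB

A->D, B->C, C->BB, D->AB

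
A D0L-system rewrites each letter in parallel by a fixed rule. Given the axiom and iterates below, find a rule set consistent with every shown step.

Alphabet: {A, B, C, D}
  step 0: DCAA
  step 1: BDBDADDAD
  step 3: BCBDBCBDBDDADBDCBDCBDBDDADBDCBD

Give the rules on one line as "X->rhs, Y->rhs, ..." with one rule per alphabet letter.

  step 0 ⇒ step 1: DCAA ⇒ BD·B·DAD·DAD
    A ↦ DAD
    C ↦ B
    D ↦ BD
    B ↦ C  (constrained at step 1)

A->DAD, B->C, C->B, D->BD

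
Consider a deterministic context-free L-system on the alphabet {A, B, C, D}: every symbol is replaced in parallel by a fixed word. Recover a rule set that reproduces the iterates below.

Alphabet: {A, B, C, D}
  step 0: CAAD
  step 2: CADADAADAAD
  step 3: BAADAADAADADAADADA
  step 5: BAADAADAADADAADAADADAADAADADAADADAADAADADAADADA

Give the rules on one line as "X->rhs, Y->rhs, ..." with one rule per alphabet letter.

A->AD, B->C, C->BA, D->A

  step 2 ⇒ step 3: CADADAADAAD ⇒ BA·AD·A·AD·A·AD·AD·A·AD·AD·A
    A ↦ AD
    C ↦ BA
    D ↦ A
    B ↦ C  (constrained at step 3)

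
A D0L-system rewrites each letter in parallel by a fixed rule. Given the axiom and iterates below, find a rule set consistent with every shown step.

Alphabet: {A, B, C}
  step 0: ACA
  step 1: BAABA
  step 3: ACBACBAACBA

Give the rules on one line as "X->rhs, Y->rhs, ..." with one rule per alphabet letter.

A->BA, B->C, C->A

  step 0 ⇒ step 1: ACA ⇒ BA·A·BA
    A ↦ BA
    C ↦ A
    B ↦ C  (constrained at step 1)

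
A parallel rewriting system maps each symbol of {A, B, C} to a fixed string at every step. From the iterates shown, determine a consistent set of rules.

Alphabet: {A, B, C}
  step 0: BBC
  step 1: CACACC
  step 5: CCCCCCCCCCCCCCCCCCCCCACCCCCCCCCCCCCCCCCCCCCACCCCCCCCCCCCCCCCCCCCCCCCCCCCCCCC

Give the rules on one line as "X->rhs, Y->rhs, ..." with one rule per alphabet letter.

  step 0 ⇒ step 1: BBC ⇒ CA·CA·CC
    B ↦ CA
    C ↦ CC
    A ↦ B  (constrained at step 1)

A->B, B->CA, C->CC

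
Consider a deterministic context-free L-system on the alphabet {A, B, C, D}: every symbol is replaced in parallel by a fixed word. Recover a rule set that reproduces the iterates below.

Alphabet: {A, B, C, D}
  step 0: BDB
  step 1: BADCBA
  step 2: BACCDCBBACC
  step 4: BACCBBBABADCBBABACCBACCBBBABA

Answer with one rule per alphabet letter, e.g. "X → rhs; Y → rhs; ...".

  step 1 ⇒ step 2: BADCBA ⇒ BA·CC·DC·B·BA·CC
    A ↦ CC
    B ↦ BA
    C ↦ B
    D ↦ DC

A->CC, B->BA, C->B, D->DC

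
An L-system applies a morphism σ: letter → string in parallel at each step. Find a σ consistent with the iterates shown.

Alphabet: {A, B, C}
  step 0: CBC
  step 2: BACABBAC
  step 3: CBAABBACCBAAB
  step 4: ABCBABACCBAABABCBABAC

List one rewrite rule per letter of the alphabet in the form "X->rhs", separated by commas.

A->BA, B->C, C->AB

  step 3 ⇒ step 4: CBAABBACCBAAB ⇒ AB·C·BA·BA·C·C·BA·AB·AB·C·BA·BA·C
    A ↦ BA
    B ↦ C
    C ↦ AB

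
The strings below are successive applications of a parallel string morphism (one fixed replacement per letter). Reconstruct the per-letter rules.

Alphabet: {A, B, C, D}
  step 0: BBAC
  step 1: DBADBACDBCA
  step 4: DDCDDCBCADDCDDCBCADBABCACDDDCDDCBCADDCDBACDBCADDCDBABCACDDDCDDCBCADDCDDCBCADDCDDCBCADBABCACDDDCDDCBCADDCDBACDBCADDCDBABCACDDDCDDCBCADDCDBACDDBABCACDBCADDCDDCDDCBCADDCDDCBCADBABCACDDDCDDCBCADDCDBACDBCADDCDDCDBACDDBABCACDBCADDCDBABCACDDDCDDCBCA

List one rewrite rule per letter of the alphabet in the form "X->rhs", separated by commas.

A->CD, B->DBA, C->BCA, D->DDC

  step 0 ⇒ step 1: BBAC ⇒ DBA·DBA·CD·BCA
    A ↦ CD
    B ↦ DBA
    C ↦ BCA
    D ↦ DDC  (constrained at step 1)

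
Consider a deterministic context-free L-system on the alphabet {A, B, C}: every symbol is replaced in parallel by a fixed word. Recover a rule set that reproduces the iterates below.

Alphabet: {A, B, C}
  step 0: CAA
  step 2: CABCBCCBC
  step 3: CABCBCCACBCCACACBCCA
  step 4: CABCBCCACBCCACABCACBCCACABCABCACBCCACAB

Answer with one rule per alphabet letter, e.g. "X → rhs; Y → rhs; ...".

  step 3 ⇒ step 4: CABCBCCACBCCACACBCCA ⇒ CA·B·CBC·CA·CBC·CA·CA·B·CA·CBC·CA·CA·B·CA·B·CA·CBC·CA·CA·B
    A ↦ B
    B ↦ CBC
    C ↦ CA

A->B, B->CBC, C->CA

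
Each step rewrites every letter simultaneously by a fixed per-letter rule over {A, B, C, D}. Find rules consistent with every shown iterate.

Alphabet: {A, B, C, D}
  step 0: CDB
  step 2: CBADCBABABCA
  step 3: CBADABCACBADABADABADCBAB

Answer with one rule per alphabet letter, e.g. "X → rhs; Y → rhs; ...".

A->AB, B->AD, C->CB, D->CA

  step 2 ⇒ step 3: CBADCBABABCA ⇒ CB·AD·AB·CA·CB·AD·AB·AD·AB·AD·CB·AB
    A ↦ AB
    B ↦ AD
    C ↦ CB
    D ↦ CA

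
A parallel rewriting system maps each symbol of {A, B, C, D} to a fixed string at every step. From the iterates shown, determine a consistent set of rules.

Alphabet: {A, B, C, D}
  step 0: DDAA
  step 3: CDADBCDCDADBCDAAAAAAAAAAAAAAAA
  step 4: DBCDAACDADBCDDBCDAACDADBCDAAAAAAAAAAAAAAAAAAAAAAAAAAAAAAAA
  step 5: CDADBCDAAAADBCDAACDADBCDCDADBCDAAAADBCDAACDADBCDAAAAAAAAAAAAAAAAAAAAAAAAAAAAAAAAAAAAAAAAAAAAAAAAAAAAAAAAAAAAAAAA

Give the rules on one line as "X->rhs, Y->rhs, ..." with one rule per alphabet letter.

  step 4 ⇒ step 5: DBCDAACDADBCDDBCDAACDADBCDAAAAAAAAAAAAAAAAAAAAAAAAAAAAAAAA ⇒ CD·A·DB·CD·AA·AA·DB·CD·AA·CD·A·DB·CD·CD·A·DB·CD·AA·AA·DB·CD·AA·CD·A·DB·CD·AA·AA·AA·AA·AA·AA·AA·AA·AA·AA·AA·AA·AA·AA·AA·AA·AA·AA·AA·AA·AA·AA·AA·AA·AA·AA·AA·AA·AA·AA·AA·AA
    A ↦ AA
    B ↦ A
    C ↦ DB
    D ↦ CD

A->AA, B->A, C->DB, D->CD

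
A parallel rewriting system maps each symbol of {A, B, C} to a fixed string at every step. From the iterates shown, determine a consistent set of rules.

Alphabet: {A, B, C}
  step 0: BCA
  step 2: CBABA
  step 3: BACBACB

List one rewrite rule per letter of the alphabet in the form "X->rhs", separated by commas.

A->CB, B->A, C->B

  step 2 ⇒ step 3: CBABA ⇒ B·A·CB·A·CB
    A ↦ CB
    B ↦ A
    C ↦ B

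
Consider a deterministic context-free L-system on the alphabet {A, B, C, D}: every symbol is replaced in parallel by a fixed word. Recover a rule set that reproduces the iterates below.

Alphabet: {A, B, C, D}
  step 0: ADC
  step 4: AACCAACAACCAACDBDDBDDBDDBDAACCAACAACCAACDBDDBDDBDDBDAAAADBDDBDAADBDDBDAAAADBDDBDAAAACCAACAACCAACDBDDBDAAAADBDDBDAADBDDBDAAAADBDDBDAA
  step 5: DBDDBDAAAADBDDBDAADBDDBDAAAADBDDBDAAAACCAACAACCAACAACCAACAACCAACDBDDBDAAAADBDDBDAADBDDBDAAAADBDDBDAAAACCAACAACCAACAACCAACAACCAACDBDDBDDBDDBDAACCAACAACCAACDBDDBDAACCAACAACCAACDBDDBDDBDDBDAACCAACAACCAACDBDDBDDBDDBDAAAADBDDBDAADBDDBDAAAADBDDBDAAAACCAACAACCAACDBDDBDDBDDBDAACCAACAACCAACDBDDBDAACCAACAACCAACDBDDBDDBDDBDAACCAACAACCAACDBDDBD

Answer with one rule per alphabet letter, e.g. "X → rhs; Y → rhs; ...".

  step 4 ⇒ step 5: AACCAACAACCAACDBDDBDDBDDBDAACCAACAACCAACDBDDBDDBDDBDAAAADBDDBDAADBDDBDAAAADBDDBDAAAACCAACAACCAACDBDDBDAAAADBDDBDAADBDDBDAAAADBDDBDAA ⇒ DBD·DBD·AA·AA·DBD·DBD·AA·DBD·DBD·AA·AA·DBD·DBD·AA·AAC·C·AAC·AAC·C·AAC·AAC·C·AAC·AAC·C·AAC·DBD·DBD·AA·AA·DBD·DBD·AA·DBD·DBD·AA·AA·DBD·DBD·AA·AAC·C·AAC·AAC·C·AAC·AAC·C·AAC·AAC·C·AAC·DBD·DBD·DBD·DBD·AAC·C·AAC·AAC·C·AAC·DBD·DBD·AAC·C·AAC·AAC·C·AAC·DBD·DBD·DBD·DBD·AAC·C·AAC·AAC·C·AAC·DBD·DBD·DBD·DBD·AA·AA·DBD·DBD·AA·DBD·DBD·AA·AA·DBD·DBD·AA·AAC·C·AAC·AAC·C·AAC·DBD·DBD·DBD·DBD·AAC·C·AAC·AAC·C·AAC·DBD·DBD·AAC·C·AAC·AAC·C·AAC·DBD·DBD·DBD·DBD·AAC·C·AAC·AAC·C·AAC·DBD·DBD
    A ↦ DBD
    B ↦ C
    C ↦ AA
    D ↦ AAC

A->DBD, B->C, C->AA, D->AAC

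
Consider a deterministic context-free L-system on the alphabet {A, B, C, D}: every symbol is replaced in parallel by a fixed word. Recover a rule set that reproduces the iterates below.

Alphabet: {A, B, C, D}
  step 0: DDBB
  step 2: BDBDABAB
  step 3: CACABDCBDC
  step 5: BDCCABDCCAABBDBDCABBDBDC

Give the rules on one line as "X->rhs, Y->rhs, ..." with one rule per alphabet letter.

  step 2 ⇒ step 3: BDBDABAB ⇒ C·A·C·A·BD·C·BD·C
    A ↦ BD
    B ↦ C
    D ↦ A
    C ↦ AB  (constrained at step 3)

A->BD, B->C, C->AB, D->A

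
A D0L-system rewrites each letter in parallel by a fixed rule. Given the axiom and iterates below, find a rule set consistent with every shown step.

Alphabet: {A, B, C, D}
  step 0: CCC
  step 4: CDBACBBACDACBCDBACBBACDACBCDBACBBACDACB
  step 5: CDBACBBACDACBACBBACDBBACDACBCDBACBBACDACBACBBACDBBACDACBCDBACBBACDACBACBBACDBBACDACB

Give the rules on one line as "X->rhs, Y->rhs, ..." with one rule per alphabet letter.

A->BA, B->ACB, C->CD, D->B

  step 4 ⇒ step 5: CDBACBBACDACBCDBACBBACDACBCDBACBBACDACB ⇒ CD·B·ACB·BA·CD·ACB·ACB·BA·CD·B·BA·CD·ACB·CD·B·ACB·BA·CD·ACB·ACB·BA·CD·B·BA·CD·ACB·CD·B·ACB·BA·CD·ACB·ACB·BA·CD·B·BA·CD·ACB
    A ↦ BA
    B ↦ ACB
    C ↦ CD
    D ↦ B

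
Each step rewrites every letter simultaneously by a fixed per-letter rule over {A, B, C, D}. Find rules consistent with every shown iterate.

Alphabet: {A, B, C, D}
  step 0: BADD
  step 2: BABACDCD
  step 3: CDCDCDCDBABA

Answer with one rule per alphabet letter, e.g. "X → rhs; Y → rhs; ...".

  step 2 ⇒ step 3: BABACDCD ⇒ CD·CD·CD·CD·B·A·B·A
    A ↦ CD
    B ↦ CD
    C ↦ B
    D ↦ A

A->CD, B->CD, C->B, D->A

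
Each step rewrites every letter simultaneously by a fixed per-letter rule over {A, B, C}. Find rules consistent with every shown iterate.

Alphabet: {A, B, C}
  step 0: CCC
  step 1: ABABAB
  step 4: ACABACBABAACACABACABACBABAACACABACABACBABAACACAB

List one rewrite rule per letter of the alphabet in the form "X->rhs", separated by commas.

  step 0 ⇒ step 1: CCC ⇒ AB·AB·AB
    C ↦ AB
    A ↦ AC  (constrained at step 1)
    B ↦ BA  (constrained at step 1)

A->AC, B->BA, C->AB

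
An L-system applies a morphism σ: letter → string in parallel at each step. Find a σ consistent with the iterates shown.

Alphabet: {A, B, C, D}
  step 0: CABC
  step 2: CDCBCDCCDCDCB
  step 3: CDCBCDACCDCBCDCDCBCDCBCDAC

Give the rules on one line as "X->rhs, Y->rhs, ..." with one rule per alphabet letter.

A->C, B->AC, C->CD, D->CB

  step 2 ⇒ step 3: CDCBCDCCDCDCB ⇒ CD·CB·CD·AC·CD·CB·CD·CD·CB·CD·CB·CD·AC
    B ↦ AC
    C ↦ CD
    D ↦ CB
    A ↦ C  (constrained at step 0)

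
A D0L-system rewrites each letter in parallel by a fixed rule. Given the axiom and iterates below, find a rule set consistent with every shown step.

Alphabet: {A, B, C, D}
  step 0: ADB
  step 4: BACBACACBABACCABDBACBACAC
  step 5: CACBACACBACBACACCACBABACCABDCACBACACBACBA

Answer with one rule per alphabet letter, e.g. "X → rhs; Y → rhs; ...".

  step 4 ⇒ step 5: BACBACACBABACCABDBACBACAC ⇒ CA·C·BA·CA·C·BA·C·BA·CA·C·CA·C·BA·BA·C·CA·BD·CA·C·BA·CA·C·BA·C·BA
    A ↦ C
    B ↦ CA
    C ↦ BA
    D ↦ BD

A->C, B->CA, C->BA, D->BD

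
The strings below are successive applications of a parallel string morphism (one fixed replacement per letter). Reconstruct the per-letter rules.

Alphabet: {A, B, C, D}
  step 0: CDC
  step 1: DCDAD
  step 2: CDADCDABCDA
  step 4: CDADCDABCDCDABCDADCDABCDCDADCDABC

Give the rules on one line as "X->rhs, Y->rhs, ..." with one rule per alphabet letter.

A->B, B->C, C->D, D->CDA

  step 1 ⇒ step 2: DCDAD ⇒ CDA·D·CDA·B·CDA
    A ↦ B
    C ↦ D
    D ↦ CDA
    B ↦ C  (constrained at step 2)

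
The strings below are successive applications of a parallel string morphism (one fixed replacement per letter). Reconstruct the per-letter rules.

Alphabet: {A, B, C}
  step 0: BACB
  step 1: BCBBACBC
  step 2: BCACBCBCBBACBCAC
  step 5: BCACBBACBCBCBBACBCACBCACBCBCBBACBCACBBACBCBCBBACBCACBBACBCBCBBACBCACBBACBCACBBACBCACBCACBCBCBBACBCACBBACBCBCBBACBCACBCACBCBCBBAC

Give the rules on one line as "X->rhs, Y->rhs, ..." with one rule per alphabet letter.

A->BB, B->BC, C->AC

  step 1 ⇒ step 2: BCBBACBC ⇒ BC·AC·BC·BC·BB·AC·BC·AC
    A ↦ BB
    B ↦ BC
    C ↦ AC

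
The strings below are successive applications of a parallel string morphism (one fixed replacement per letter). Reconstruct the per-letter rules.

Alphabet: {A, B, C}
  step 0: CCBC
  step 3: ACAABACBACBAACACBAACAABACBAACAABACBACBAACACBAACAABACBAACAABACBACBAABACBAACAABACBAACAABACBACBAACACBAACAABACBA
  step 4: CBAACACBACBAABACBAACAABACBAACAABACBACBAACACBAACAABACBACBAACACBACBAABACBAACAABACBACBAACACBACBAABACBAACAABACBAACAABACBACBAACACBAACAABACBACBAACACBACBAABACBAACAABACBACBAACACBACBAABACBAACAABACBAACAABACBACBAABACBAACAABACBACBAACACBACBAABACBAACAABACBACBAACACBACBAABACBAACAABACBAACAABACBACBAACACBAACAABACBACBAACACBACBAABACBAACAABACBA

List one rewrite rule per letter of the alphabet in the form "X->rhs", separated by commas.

A->CBA, B->ABA, C->ACA

  step 3 ⇒ step 4: ACAABACBACBAACACBAACAABACBAACAABACBACBAACACBAACAABACBAACAABACBACBAABACBAACAABACBAACAABACBACBAACACBAACAABACBA ⇒ CBA·ACA·CBA·CBA·ABA·CBA·ACA·ABA·CBA·ACA·ABA·CBA·CBA·ACA·CBA·ACA·ABA·CBA·CBA·ACA·CBA·CBA·ABA·CBA·ACA·ABA·CBA·CBA·ACA·CBA·CBA·ABA·CBA·ACA·ABA·CBA·ACA·ABA·CBA·CBA·ACA·CBA·ACA·ABA·CBA·CBA·ACA·CBA·CBA·ABA·CBA·ACA·ABA·CBA·CBA·ACA·CBA·CBA·ABA·CBA·ACA·ABA·CBA·ACA·ABA·CBA·CBA·ABA·CBA·ACA·ABA·CBA·CBA·ACA·CBA·CBA·ABA·CBA·ACA·ABA·CBA·CBA·ACA·CBA·CBA·ABA·CBA·ACA·ABA·CBA·ACA·ABA·CBA·CBA·ACA·CBA·ACA·ABA·CBA·CBA·ACA·CBA·CBA·ABA·CBA·ACA·ABA·CBA
    A ↦ CBA
    B ↦ ABA
    C ↦ ACA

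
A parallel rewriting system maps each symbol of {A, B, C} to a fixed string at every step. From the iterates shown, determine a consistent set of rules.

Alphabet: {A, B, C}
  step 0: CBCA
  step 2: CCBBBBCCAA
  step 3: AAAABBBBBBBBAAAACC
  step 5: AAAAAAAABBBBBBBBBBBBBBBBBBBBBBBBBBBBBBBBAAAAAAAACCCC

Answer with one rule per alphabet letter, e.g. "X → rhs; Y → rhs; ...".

  step 2 ⇒ step 3: CCBBBBCCAA ⇒ AA·AA·BB·BB·BB·BB·AA·AA·C·C
    A ↦ C
    B ↦ BB
    C ↦ AA

A->C, B->BB, C->AA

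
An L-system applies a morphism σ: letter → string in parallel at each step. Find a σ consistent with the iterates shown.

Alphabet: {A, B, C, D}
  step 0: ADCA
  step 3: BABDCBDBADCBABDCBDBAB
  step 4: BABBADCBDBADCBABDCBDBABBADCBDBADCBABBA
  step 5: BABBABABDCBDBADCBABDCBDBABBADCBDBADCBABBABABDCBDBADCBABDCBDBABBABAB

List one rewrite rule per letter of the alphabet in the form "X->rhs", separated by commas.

A->B, B->BA, C->BD, D->DC

  step 4 ⇒ step 5: BABBADCBDBADCBABDCBDBABBADCBDBADCBABBA ⇒ BA·B·BA·BA·B·DC·BD·BA·DC·BA·B·DC·BD·BA·B·BA·DC·BD·BA·DC·BA·B·BA·BA·B·DC·BD·BA·DC·BA·B·DC·BD·BA·B·BA·BA·B
    A ↦ B
    B ↦ BA
    C ↦ BD
    D ↦ DC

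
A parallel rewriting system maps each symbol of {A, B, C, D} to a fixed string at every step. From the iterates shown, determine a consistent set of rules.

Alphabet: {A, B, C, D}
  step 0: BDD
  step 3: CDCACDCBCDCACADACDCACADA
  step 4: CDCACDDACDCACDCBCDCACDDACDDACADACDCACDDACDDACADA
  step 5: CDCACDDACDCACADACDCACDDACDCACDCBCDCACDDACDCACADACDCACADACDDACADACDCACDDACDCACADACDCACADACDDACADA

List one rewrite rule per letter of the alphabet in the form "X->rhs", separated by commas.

  step 4 ⇒ step 5: CDCACDDACDCACDCBCDCACDDACDDACADACDCACDDACDDACADA ⇒ CD·CA·CD·DA·CD·CA·CA·DA·CD·CA·CD·DA·CD·CA·CD·CB·CD·CA·CD·DA·CD·CA·CA·DA·CD·CA·CA·DA·CD·DA·CA·DA·CD·CA·CD·DA·CD·CA·CA·DA·CD·CA·CA·DA·CD·DA·CA·DA
    A ↦ DA
    B ↦ CB
    C ↦ CD
    D ↦ CA

A->DA, B->CB, C->CD, D->CA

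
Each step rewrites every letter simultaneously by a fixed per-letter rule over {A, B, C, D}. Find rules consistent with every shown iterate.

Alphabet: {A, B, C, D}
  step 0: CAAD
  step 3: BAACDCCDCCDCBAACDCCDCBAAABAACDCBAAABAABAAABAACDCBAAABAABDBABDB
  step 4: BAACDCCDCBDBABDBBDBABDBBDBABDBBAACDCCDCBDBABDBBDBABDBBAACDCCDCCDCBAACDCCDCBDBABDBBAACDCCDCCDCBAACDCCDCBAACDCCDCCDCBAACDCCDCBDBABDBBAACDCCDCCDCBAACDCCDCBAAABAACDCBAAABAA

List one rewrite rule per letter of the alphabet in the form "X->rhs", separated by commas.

A->CDC, B->BAA, C->BDB, D->A

  step 3 ⇒ step 4: BAACDCCDCCDCBAACDCCDCBAAABAACDCBAAABAABAAABAACDCBAAABAABDBABDB ⇒ BAA·CDC·CDC·BDB·A·BDB·BDB·A·BDB·BDB·A·BDB·BAA·CDC·CDC·BDB·A·BDB·BDB·A·BDB·BAA·CDC·CDC·CDC·BAA·CDC·CDC·BDB·A·BDB·BAA·CDC·CDC·CDC·BAA·CDC·CDC·BAA·CDC·CDC·CDC·BAA·CDC·CDC·BDB·A·BDB·BAA·CDC·CDC·CDC·BAA·CDC·CDC·BAA·A·BAA·CDC·BAA·A·BAA
    A ↦ CDC
    B ↦ BAA
    C ↦ BDB
    D ↦ A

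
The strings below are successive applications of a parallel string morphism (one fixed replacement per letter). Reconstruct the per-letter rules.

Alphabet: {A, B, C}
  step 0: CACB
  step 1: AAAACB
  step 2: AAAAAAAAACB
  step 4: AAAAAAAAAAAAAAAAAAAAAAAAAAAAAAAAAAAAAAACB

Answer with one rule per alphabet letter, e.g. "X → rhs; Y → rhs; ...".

  step 1 ⇒ step 2: AAAACB ⇒ AA·AA·AA·AA·A·CB
    A ↦ AA
    B ↦ CB
    C ↦ A

A->AA, B->CB, C->A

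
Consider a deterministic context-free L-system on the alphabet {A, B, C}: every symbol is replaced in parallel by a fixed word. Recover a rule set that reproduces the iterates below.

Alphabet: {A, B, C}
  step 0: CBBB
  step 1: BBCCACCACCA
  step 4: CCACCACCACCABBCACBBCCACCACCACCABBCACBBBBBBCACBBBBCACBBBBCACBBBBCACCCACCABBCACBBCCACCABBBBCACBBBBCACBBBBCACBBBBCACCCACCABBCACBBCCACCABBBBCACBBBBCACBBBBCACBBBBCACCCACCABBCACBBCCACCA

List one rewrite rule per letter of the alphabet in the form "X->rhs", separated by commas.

  step 0 ⇒ step 1: CBBB ⇒ BB·CCA·CCA·CCA
    B ↦ CCA
    C ↦ BB
    A ↦ CAC  (constrained at step 1)

A->CAC, B->CCA, C->BB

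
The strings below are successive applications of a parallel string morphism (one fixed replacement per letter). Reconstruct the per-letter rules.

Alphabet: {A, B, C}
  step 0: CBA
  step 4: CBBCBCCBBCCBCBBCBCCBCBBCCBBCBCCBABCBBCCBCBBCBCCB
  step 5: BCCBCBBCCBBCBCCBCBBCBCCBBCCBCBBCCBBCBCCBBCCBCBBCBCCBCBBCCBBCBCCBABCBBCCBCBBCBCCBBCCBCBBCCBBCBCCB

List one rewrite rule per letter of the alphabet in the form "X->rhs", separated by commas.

  step 4 ⇒ step 5: CBBCBCCBBCCBCBBCBCCBCBBCCBBCBCCBABCBBCCBCBBCBCCB ⇒ BC·CB·CB·BC·CB·BC·BC·CB·CB·BC·BC·CB·BC·CB·CB·BC·CB·BC·BC·CB·BC·CB·CB·BC·BC·CB·CB·BC·CB·BC·BC·CB·AB·CB·BC·CB·CB·BC·BC·CB·BC·CB·CB·BC·CB·BC·BC·CB
    A ↦ AB
    B ↦ CB
    C ↦ BC

A->AB, B->CB, C->BC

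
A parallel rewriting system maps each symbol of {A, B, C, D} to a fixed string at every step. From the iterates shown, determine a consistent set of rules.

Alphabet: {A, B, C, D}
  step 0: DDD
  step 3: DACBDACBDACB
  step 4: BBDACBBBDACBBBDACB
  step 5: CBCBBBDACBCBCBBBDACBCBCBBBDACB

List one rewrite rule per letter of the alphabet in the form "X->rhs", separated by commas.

  step 4 ⇒ step 5: BBDACBBBDACBBBDACB ⇒ CB·CB·B·B·DA·CB·CB·CB·B·B·DA·CB·CB·CB·B·B·DA·CB
    A ↦ B
    B ↦ CB
    C ↦ DA
    D ↦ B

A->B, B->CB, C->DA, D->B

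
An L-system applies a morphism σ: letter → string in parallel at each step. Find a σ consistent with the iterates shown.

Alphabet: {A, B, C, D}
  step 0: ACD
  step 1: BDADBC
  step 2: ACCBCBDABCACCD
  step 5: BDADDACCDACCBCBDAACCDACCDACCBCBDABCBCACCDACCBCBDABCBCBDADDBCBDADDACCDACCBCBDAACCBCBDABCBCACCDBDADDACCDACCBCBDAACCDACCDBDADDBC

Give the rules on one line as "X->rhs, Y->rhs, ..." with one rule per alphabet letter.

A->BDA, B->ACC, C->D, D->BC

  step 1 ⇒ step 2: BDADBC ⇒ ACC·BC·BDA·BC·ACC·D
    A ↦ BDA
    B ↦ ACC
    C ↦ D
    D ↦ BC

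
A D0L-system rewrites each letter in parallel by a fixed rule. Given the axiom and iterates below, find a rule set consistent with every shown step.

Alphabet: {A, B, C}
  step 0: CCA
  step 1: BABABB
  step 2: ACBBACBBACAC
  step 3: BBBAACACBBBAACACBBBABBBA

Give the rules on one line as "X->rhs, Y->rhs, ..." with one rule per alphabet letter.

  step 2 ⇒ step 3: ACBBACBBACAC ⇒ BB·BA·AC·AC·BB·BA·AC·AC·BB·BA·BB·BA
    A ↦ BB
    B ↦ AC
    C ↦ BA

A->BB, B->AC, C->BA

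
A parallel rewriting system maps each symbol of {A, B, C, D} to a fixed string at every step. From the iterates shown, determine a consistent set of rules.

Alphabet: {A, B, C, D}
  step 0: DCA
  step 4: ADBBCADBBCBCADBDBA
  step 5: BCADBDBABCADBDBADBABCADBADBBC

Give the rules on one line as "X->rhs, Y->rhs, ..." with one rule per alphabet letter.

A->BC, B->DB, C->A, D->A

  step 4 ⇒ step 5: ADBBCADBBCBCADBDBA ⇒ BC·A·DB·DB·A·BC·A·DB·DB·A·DB·A·BC·A·DB·A·DB·BC
    A ↦ BC
    B ↦ DB
    C ↦ A
    D ↦ A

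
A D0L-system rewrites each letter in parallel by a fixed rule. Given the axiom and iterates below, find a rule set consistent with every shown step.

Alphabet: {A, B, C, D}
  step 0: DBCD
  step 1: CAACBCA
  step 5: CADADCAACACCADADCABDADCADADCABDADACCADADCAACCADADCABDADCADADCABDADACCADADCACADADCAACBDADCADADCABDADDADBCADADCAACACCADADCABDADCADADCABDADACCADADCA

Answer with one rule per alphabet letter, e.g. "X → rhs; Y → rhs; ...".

A->DAD, B->AC, C->B, D->CA

  step 0 ⇒ step 1: DBCD ⇒ CA·AC·B·CA
    B ↦ AC
    C ↦ B
    D ↦ CA
    A ↦ DAD  (constrained at step 1)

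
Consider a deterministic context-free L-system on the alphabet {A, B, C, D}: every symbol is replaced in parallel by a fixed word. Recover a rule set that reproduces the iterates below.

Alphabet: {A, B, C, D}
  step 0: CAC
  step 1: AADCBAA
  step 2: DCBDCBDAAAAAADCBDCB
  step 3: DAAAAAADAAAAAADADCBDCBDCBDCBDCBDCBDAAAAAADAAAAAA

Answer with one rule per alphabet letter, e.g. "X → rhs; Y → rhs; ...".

A->DCB, B->AAA, C->AA, D->DA

  step 2 ⇒ step 3: DCBDCBDAAAAAADCBDCB ⇒ DA·AA·AAA·DA·AA·AAA·DA·DCB·DCB·DCB·DCB·DCB·DCB·DA·AA·AAA·DA·AA·AAA
    A ↦ DCB
    B ↦ AAA
    C ↦ AA
    D ↦ DA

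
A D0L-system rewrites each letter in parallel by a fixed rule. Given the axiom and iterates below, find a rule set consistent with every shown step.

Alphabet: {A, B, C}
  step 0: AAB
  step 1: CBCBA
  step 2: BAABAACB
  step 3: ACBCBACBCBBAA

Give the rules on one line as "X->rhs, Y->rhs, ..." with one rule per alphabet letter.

A->CB, B->A, C->BA

  step 2 ⇒ step 3: BAABAACB ⇒ A·CB·CB·A·CB·CB·BA·A
    A ↦ CB
    B ↦ A
    C ↦ BA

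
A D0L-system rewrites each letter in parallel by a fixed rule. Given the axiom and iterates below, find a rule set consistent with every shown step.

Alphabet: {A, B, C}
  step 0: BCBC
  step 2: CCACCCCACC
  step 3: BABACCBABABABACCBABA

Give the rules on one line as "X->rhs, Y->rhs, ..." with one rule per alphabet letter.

  step 2 ⇒ step 3: CCACCCCACC ⇒ BA·BA·CC·BA·BA·BA·BA·CC·BA·BA
    A ↦ CC
    C ↦ BA
    B ↦ A  (constrained at step 0)

A->CC, B->A, C->BA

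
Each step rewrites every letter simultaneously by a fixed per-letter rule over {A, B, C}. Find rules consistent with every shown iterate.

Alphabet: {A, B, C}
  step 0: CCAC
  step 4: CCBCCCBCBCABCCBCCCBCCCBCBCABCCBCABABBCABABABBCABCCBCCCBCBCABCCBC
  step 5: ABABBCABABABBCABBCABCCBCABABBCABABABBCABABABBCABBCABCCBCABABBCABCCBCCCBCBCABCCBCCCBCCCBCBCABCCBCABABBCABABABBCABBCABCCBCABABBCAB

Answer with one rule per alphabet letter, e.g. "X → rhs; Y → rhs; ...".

  step 4 ⇒ step 5: CCBCCCBCBCABCCBCCCBCCCBCBCABCCBCABABBCABABABBCABCCBCCCBCBCABCCBC ⇒ AB·AB·BC·AB·AB·AB·BC·AB·BC·AB·CC·BC·AB·AB·BC·AB·AB·AB·BC·AB·AB·AB·BC·AB·BC·AB·CC·BC·AB·AB·BC·AB·CC·BC·CC·BC·BC·AB·CC·BC·CC·BC·CC·BC·BC·AB·CC·BC·AB·AB·BC·AB·AB·AB·BC·AB·BC·AB·CC·BC·AB·AB·BC·AB
    A ↦ CC
    B ↦ BC
    C ↦ AB

A->CC, B->BC, C->AB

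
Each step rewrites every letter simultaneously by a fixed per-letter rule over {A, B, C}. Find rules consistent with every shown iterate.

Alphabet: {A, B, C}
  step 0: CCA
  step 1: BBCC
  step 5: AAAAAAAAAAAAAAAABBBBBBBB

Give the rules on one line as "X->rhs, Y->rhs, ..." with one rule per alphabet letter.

A->CC, B->AA, C->B

  step 0 ⇒ step 1: CCA ⇒ B·B·CC
    A ↦ CC
    C ↦ B
    B ↦ AA  (constrained at step 1)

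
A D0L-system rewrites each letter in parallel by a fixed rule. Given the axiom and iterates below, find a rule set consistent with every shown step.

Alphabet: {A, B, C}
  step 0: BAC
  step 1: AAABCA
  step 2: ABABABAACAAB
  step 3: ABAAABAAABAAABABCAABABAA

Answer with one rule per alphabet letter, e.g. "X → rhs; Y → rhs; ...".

A->AB, B->AA, C->CA

  step 2 ⇒ step 3: ABABABAACAAB ⇒ AB·AA·AB·AA·AB·AA·AB·AB·CA·AB·AB·AA
    A ↦ AB
    B ↦ AA
    C ↦ CA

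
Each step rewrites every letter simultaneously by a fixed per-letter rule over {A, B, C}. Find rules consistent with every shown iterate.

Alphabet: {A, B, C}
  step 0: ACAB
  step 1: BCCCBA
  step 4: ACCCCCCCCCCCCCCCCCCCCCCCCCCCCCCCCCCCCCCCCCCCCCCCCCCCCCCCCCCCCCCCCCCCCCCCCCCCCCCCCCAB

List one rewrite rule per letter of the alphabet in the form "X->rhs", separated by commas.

A->B, B->A, C->CCC

  step 0 ⇒ step 1: ACAB ⇒ B·CCC·B·A
    A ↦ B
    B ↦ A
    C ↦ CCC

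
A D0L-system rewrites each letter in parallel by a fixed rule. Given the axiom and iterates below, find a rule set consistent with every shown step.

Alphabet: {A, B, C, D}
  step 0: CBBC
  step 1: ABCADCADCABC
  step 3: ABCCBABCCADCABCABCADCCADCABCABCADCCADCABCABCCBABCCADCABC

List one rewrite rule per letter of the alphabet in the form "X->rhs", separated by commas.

  step 0 ⇒ step 1: CBBC ⇒ ABC·ADC·ADC·ABC
    B ↦ ADC
    C ↦ ABC
    A ↦ C  (constrained at step 1)
    D ↦ B  (constrained at step 1)

A->C, B->ADC, C->ABC, D->B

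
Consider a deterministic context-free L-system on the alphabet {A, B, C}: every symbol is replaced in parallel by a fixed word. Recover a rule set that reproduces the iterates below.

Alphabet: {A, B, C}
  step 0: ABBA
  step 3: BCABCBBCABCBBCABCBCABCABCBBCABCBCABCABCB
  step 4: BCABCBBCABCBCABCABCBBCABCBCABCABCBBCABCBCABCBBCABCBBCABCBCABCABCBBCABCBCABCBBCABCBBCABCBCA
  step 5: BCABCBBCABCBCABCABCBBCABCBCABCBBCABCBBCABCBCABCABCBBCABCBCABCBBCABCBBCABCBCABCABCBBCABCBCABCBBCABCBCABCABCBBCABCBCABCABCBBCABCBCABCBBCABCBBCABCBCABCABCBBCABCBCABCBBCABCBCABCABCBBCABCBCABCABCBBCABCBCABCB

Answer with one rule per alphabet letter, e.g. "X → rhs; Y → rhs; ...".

  step 4 ⇒ step 5: BCABCBBCABCBCABCABCBBCABCBCABCABCBBCABCBCABCBBCABCBBCABCBCABCABCBBCABCBCABCBBCABCBBCABCBCA ⇒ BCA·BC·B·BCA·BC·BCA·BCA·BC·B·BCA·BC·BCA·BC·B·BCA·BC·B·BCA·BC·BCA·BCA·BC·B·BCA·BC·BCA·BC·B·BCA·BC·B·BCA·BC·BCA·BCA·BC·B·BCA·BC·BCA·BC·B·BCA·BC·BCA·BCA·BC·B·BCA·BC·BCA·BCA·BC·B·BCA·BC·BCA·BC·B·BCA·BC·B·BCA·BC·BCA·BCA·BC·B·BCA·BC·BCA·BC·B·BCA·BC·BCA·BCA·BC·B·BCA·BC·BCA·BCA·BC·B·BCA·BC·BCA·BC·B
    A ↦ B
    B ↦ BCA
    C ↦ BC

A->B, B->BCA, C->BC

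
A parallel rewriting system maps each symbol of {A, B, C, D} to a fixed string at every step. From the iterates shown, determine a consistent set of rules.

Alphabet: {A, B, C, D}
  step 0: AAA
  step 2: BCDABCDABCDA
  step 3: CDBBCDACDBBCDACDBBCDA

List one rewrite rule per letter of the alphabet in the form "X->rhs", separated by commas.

A->DA, B->CD, C->B, D->BC

  step 2 ⇒ step 3: BCDABCDABCDA ⇒ CD·B·BC·DA·CD·B·BC·DA·CD·B·BC·DA
    A ↦ DA
    B ↦ CD
    C ↦ B
    D ↦ BC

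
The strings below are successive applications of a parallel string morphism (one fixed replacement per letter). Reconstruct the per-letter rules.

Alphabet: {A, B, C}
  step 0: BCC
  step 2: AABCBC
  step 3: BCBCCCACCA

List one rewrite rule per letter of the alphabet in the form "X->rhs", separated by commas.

A->BC, B->CC, C->A

  step 2 ⇒ step 3: AABCBC ⇒ BC·BC·CC·A·CC·A
    A ↦ BC
    B ↦ CC
    C ↦ A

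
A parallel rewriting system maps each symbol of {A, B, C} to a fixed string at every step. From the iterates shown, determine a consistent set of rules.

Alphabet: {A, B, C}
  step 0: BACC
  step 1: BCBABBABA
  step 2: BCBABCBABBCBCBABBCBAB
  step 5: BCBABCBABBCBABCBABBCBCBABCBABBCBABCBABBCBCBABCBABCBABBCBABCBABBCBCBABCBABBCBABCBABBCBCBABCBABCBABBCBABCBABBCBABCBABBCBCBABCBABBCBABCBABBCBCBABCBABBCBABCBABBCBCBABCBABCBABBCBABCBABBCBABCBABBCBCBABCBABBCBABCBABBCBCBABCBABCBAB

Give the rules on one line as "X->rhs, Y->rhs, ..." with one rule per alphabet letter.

A->BAB, B->BC, C->BA

  step 1 ⇒ step 2: BCBABBABA ⇒ BC·BA·BC·BAB·BC·BC·BAB·BC·BAB
    A ↦ BAB
    B ↦ BC
    C ↦ BA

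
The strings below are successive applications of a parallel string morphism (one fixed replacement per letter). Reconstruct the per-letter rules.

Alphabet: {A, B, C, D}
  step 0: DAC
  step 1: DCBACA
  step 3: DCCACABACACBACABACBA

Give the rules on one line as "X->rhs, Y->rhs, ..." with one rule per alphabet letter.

A->BA, B->C, C->CA, D->DC

  step 0 ⇒ step 1: DAC ⇒ DC·BA·CA
    A ↦ BA
    C ↦ CA
    D ↦ DC
    B ↦ C  (constrained at step 1)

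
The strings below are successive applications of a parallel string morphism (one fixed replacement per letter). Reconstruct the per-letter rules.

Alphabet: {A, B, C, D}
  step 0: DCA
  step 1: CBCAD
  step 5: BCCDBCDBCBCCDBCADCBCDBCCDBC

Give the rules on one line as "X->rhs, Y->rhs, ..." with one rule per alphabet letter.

A->AD, B->D, C->BC, D->C

  step 0 ⇒ step 1: DCA ⇒ C·BC·AD
    A ↦ AD
    C ↦ BC
    D ↦ C
    B ↦ D  (constrained at step 1)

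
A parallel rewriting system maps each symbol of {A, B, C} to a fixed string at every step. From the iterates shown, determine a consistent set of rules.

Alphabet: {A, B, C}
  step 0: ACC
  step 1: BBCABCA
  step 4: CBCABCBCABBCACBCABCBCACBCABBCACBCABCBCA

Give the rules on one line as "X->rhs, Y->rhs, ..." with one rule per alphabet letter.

A->B, B->C, C->BCA

  step 0 ⇒ step 1: ACC ⇒ B·BCA·BCA
    A ↦ B
    C ↦ BCA
    B ↦ C  (constrained at step 1)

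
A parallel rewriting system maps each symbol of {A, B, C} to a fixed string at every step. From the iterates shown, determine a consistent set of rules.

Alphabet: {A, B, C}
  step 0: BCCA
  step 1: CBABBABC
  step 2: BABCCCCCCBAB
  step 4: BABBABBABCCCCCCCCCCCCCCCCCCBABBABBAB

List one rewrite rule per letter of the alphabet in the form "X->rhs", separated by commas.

A->C, B->C, C->BAB

  step 1 ⇒ step 2: CBABBABC ⇒ BAB·C·C·C·C·C·C·BAB
    A ↦ C
    B ↦ C
    C ↦ BAB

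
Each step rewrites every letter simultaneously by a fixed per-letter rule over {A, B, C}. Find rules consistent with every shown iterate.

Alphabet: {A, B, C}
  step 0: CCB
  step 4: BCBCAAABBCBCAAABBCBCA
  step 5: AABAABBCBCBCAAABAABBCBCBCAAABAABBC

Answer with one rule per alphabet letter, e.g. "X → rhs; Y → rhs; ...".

  step 4 ⇒ step 5: BCBCAAABBCBCAAABBCBCA ⇒ A·AB·A·AB·BC·BC·BC·A·A·AB·A·AB·BC·BC·BC·A·A·AB·A·AB·BC
    A ↦ BC
    B ↦ A
    C ↦ AB

A->BC, B->A, C->AB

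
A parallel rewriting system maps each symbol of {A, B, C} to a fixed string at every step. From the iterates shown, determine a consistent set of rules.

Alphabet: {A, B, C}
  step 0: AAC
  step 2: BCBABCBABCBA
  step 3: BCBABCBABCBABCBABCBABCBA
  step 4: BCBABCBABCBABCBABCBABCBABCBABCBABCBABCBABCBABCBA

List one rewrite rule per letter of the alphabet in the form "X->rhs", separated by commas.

  step 3 ⇒ step 4: BCBABCBABCBABCBABCBABCBA ⇒ BC·BA·BC·BA·BC·BA·BC·BA·BC·BA·BC·BA·BC·BA·BC·BA·BC·BA·BC·BA·BC·BA·BC·BA
    A ↦ BA
    B ↦ BC
    C ↦ BA

A->BA, B->BC, C->BA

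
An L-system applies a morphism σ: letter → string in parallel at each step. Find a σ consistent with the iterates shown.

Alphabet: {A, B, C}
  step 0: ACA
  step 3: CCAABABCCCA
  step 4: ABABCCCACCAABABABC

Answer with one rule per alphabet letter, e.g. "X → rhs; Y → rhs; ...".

  step 3 ⇒ step 4: CCAABABCCCA ⇒ AB·AB·C·C·CA·C·CA·AB·AB·AB·C
    A ↦ C
    B ↦ CA
    C ↦ AB

A->C, B->CA, C->AB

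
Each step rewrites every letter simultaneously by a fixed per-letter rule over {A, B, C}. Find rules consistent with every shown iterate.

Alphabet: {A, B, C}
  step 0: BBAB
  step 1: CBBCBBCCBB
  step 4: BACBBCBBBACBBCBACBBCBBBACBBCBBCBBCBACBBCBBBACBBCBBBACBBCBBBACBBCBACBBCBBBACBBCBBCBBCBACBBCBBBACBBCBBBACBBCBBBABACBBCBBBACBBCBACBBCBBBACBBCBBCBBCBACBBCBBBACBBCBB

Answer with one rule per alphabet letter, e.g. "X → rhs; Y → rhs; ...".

A->C, B->CBB, C->BA

  step 0 ⇒ step 1: BBAB ⇒ CBB·CBB·C·CBB
    A ↦ C
    B ↦ CBB
    C ↦ BA  (constrained at step 1)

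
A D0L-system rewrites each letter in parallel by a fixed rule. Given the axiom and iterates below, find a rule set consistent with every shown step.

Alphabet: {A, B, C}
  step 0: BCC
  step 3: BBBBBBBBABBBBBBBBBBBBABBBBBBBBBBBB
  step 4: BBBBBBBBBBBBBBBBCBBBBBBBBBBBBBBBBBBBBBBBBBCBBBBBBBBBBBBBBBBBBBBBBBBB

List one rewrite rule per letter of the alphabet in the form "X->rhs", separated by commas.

  step 3 ⇒ step 4: BBBBBBBBABBBBBBBBBBBBABBBBBBBBBBBB ⇒ BB·BB·BB·BB·BB·BB·BB·BB·CB·BB·BB·BB·BB·BB·BB·BB·BB·BB·BB·BB·BB·CB·BB·BB·BB·BB·BB·BB·BB·BB·BB·BB·BB·BB
    A ↦ CB
    B ↦ BB
    C ↦ ABB  (constrained at step 0)

A->CB, B->BB, C->ABB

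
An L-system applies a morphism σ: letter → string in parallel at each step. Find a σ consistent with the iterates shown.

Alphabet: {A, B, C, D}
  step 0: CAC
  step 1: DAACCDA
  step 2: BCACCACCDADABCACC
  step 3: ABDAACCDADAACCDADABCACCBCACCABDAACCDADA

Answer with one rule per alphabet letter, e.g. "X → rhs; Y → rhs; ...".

  step 2 ⇒ step 3: BCACCACCDADABCACC ⇒ AB·DA·ACC·DA·DA·ACC·DA·DA·BC·ACC·BC·ACC·AB·DA·ACC·DA·DA
    A ↦ ACC
    B ↦ AB
    C ↦ DA
    D ↦ BC

A->ACC, B->AB, C->DA, D->BC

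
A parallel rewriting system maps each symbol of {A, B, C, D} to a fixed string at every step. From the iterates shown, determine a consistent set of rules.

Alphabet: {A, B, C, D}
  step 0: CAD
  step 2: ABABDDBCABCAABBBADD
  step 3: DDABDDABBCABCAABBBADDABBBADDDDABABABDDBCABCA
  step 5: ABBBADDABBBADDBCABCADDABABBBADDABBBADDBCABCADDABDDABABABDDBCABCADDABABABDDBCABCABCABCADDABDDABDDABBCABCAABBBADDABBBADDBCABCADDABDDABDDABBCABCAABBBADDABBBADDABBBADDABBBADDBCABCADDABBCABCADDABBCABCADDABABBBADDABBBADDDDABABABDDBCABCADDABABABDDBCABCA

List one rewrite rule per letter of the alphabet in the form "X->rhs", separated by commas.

A->DD, B->AB, C->BBA, D->BCA

  step 2 ⇒ step 3: ABABDDBCABCAABBBADD ⇒ DD·AB·DD·AB·BCA·BCA·AB·BBA·DD·AB·BBA·DD·DD·AB·AB·AB·DD·BCA·BCA
    A ↦ DD
    B ↦ AB
    C ↦ BBA
    D ↦ BCA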